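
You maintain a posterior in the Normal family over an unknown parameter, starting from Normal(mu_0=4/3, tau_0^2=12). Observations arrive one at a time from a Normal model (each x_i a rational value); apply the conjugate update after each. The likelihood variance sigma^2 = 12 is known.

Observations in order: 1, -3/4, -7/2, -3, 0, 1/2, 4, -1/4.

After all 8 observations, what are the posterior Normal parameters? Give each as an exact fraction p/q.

obs 1: x=1 → posterior Normal(7/6, 6)
obs 2: x=-3/4 → posterior Normal(19/36, 4)
obs 3: x=-7/2 → posterior Normal(-23/48, 3)
obs 4: x=-3 → posterior Normal(-59/60, 12/5)
obs 5: x=0 → posterior Normal(-59/72, 2)
obs 6: x=1/2 → posterior Normal(-53/84, 12/7)
obs 7: x=4 → posterior Normal(-5/96, 3/2)
obs 8: x=-1/4 → posterior Normal(-2/27, 4/3)

mu_0=-2/27, tau_0^2=4/3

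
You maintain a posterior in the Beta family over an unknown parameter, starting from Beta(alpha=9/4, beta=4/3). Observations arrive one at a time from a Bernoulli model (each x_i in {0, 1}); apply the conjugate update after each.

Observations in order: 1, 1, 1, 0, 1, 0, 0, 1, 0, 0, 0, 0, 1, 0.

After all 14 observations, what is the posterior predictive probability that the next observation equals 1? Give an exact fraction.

obs 1: x=1 → posterior Beta(13/4, 4/3)
obs 2: x=1 → posterior Beta(17/4, 4/3)
obs 3: x=1 → posterior Beta(21/4, 4/3)
obs 4: x=0 → posterior Beta(21/4, 7/3)
obs 5: x=1 → posterior Beta(25/4, 7/3)
obs 6: x=0 → posterior Beta(25/4, 10/3)
obs 7: x=0 → posterior Beta(25/4, 13/3)
obs 8: x=1 → posterior Beta(29/4, 13/3)
obs 9: x=0 → posterior Beta(29/4, 16/3)
obs 10: x=0 → posterior Beta(29/4, 19/3)
obs 11: x=0 → posterior Beta(29/4, 22/3)
obs 12: x=0 → posterior Beta(29/4, 25/3)
obs 13: x=1 → posterior Beta(33/4, 25/3)
obs 14: x=0 → posterior Beta(33/4, 28/3)

99/211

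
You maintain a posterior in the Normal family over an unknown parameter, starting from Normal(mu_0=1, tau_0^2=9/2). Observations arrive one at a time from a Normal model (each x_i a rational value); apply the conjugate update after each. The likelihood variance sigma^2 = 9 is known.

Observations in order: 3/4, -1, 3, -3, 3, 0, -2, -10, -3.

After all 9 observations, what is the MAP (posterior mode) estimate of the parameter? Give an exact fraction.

-41/44

obs 1: x=3/4 → posterior Normal(11/12, 3)
obs 2: x=-1 → posterior Normal(7/16, 9/4)
obs 3: x=3 → posterior Normal(19/20, 9/5)
obs 4: x=-3 → posterior Normal(7/24, 3/2)
obs 5: x=3 → posterior Normal(19/28, 9/7)
obs 6: x=0 → posterior Normal(19/32, 9/8)
obs 7: x=-2 → posterior Normal(11/36, 1)
obs 8: x=-10 → posterior Normal(-29/40, 9/10)
obs 9: x=-3 → posterior Normal(-41/44, 9/11)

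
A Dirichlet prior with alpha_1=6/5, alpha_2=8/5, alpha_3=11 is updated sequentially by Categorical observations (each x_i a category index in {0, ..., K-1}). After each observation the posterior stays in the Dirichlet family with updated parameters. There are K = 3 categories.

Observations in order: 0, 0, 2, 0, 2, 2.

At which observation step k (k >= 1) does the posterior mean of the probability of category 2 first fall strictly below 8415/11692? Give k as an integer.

k = 2

obs 1: x=0 → posterior Dirichlet(11/5, 8/5, 11)
obs 2: x=0 → posterior Dirichlet(16/5, 8/5, 11)
obs 3: x=2 → posterior Dirichlet(16/5, 8/5, 12)
obs 4: x=0 → posterior Dirichlet(21/5, 8/5, 12)
obs 5: x=2 → posterior Dirichlet(21/5, 8/5, 13)
obs 6: x=2 → posterior Dirichlet(21/5, 8/5, 14)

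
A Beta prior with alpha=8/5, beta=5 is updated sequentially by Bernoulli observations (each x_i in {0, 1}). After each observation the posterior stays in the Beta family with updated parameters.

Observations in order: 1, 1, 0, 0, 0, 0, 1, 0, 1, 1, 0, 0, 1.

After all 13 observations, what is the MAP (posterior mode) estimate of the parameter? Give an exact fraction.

obs 1: x=1 → posterior Beta(13/5, 5)
obs 2: x=1 → posterior Beta(18/5, 5)
obs 3: x=0 → posterior Beta(18/5, 6)
obs 4: x=0 → posterior Beta(18/5, 7)
obs 5: x=0 → posterior Beta(18/5, 8)
obs 6: x=0 → posterior Beta(18/5, 9)
obs 7: x=1 → posterior Beta(23/5, 9)
obs 8: x=0 → posterior Beta(23/5, 10)
obs 9: x=1 → posterior Beta(28/5, 10)
obs 10: x=1 → posterior Beta(33/5, 10)
obs 11: x=0 → posterior Beta(33/5, 11)
obs 12: x=0 → posterior Beta(33/5, 12)
obs 13: x=1 → posterior Beta(38/5, 12)

3/8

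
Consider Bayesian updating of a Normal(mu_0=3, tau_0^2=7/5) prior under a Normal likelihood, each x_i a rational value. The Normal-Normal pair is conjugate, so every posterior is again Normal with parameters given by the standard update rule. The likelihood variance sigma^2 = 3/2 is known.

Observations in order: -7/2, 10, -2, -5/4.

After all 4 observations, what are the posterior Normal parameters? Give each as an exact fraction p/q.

obs 1: x=-7/2 → posterior Normal(-4/29, 21/29)
obs 2: x=10 → posterior Normal(136/43, 21/43)
obs 3: x=-2 → posterior Normal(36/19, 7/19)
obs 4: x=-5/4 → posterior Normal(181/142, 21/71)

mu_0=181/142, tau_0^2=21/71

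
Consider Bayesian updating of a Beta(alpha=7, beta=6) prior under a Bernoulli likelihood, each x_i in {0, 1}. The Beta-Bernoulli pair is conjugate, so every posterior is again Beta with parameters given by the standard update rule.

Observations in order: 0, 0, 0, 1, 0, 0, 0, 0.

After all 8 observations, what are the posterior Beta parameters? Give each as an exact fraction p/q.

alpha=8, beta=13

obs 1: x=0 → posterior Beta(7, 7)
obs 2: x=0 → posterior Beta(7, 8)
obs 3: x=0 → posterior Beta(7, 9)
obs 4: x=1 → posterior Beta(8, 9)
obs 5: x=0 → posterior Beta(8, 10)
obs 6: x=0 → posterior Beta(8, 11)
obs 7: x=0 → posterior Beta(8, 12)
obs 8: x=0 → posterior Beta(8, 13)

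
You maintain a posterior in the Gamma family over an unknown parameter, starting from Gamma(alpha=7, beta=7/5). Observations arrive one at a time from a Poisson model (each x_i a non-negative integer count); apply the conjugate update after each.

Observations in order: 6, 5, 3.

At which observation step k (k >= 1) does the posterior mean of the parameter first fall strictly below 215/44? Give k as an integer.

obs 1: x=6 → posterior Gamma(13, 12/5)
obs 2: x=5 → posterior Gamma(18, 17/5)
obs 3: x=3 → posterior Gamma(21, 22/5)

k = 3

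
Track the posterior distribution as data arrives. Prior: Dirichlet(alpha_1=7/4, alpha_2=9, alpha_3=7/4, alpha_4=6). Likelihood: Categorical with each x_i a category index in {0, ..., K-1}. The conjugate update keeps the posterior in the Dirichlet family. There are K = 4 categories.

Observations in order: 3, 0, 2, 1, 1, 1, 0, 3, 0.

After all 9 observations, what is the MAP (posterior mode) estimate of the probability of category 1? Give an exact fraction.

22/47

obs 1: x=3 → posterior Dirichlet(7/4, 9, 7/4, 7)
obs 2: x=0 → posterior Dirichlet(11/4, 9, 7/4, 7)
obs 3: x=2 → posterior Dirichlet(11/4, 9, 11/4, 7)
obs 4: x=1 → posterior Dirichlet(11/4, 10, 11/4, 7)
obs 5: x=1 → posterior Dirichlet(11/4, 11, 11/4, 7)
obs 6: x=1 → posterior Dirichlet(11/4, 12, 11/4, 7)
obs 7: x=0 → posterior Dirichlet(15/4, 12, 11/4, 7)
obs 8: x=3 → posterior Dirichlet(15/4, 12, 11/4, 8)
obs 9: x=0 → posterior Dirichlet(19/4, 12, 11/4, 8)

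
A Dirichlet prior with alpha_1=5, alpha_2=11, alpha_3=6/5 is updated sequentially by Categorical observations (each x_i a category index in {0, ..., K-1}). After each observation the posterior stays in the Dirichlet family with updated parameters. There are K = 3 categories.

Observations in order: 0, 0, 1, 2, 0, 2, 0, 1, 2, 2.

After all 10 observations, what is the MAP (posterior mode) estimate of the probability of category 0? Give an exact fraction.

obs 1: x=0 → posterior Dirichlet(6, 11, 6/5)
obs 2: x=0 → posterior Dirichlet(7, 11, 6/5)
obs 3: x=1 → posterior Dirichlet(7, 12, 6/5)
obs 4: x=2 → posterior Dirichlet(7, 12, 11/5)
obs 5: x=0 → posterior Dirichlet(8, 12, 11/5)
obs 6: x=2 → posterior Dirichlet(8, 12, 16/5)
obs 7: x=0 → posterior Dirichlet(9, 12, 16/5)
obs 8: x=1 → posterior Dirichlet(9, 13, 16/5)
obs 9: x=2 → posterior Dirichlet(9, 13, 21/5)
obs 10: x=2 → posterior Dirichlet(9, 13, 26/5)

40/121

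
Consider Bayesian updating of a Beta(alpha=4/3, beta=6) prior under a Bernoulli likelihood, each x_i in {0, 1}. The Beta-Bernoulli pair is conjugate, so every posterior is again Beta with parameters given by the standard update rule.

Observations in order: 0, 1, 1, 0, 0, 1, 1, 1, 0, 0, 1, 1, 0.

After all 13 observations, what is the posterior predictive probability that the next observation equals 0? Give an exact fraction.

36/61

obs 1: x=0 → posterior Beta(4/3, 7)
obs 2: x=1 → posterior Beta(7/3, 7)
obs 3: x=1 → posterior Beta(10/3, 7)
obs 4: x=0 → posterior Beta(10/3, 8)
obs 5: x=0 → posterior Beta(10/3, 9)
obs 6: x=1 → posterior Beta(13/3, 9)
obs 7: x=1 → posterior Beta(16/3, 9)
obs 8: x=1 → posterior Beta(19/3, 9)
obs 9: x=0 → posterior Beta(19/3, 10)
obs 10: x=0 → posterior Beta(19/3, 11)
obs 11: x=1 → posterior Beta(22/3, 11)
obs 12: x=1 → posterior Beta(25/3, 11)
obs 13: x=0 → posterior Beta(25/3, 12)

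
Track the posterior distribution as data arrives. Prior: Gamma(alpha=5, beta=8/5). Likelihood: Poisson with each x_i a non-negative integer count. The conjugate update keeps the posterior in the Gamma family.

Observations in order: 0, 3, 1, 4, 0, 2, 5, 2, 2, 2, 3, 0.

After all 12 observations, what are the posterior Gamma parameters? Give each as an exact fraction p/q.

obs 1: x=0 → posterior Gamma(5, 13/5)
obs 2: x=3 → posterior Gamma(8, 18/5)
obs 3: x=1 → posterior Gamma(9, 23/5)
obs 4: x=4 → posterior Gamma(13, 28/5)
obs 5: x=0 → posterior Gamma(13, 33/5)
obs 6: x=2 → posterior Gamma(15, 38/5)
obs 7: x=5 → posterior Gamma(20, 43/5)
obs 8: x=2 → posterior Gamma(22, 48/5)
obs 9: x=2 → posterior Gamma(24, 53/5)
obs 10: x=2 → posterior Gamma(26, 58/5)
obs 11: x=3 → posterior Gamma(29, 63/5)
obs 12: x=0 → posterior Gamma(29, 68/5)

alpha=29, beta=68/5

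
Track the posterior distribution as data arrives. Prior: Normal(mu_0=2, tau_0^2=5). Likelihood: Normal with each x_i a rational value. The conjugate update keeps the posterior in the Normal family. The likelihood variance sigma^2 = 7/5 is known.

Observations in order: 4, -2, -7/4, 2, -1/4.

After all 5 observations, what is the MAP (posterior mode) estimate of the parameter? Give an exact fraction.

16/33

obs 1: x=4 → posterior Normal(57/16, 35/32)
obs 2: x=-2 → posterior Normal(64/57, 35/57)
obs 3: x=-7/4 → posterior Normal(81/328, 35/82)
obs 4: x=2 → posterior Normal(281/428, 35/107)
obs 5: x=-1/4 → posterior Normal(16/33, 35/132)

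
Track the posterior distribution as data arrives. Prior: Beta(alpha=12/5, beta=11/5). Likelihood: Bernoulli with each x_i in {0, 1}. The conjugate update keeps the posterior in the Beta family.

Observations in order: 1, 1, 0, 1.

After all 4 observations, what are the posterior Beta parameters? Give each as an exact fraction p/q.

obs 1: x=1 → posterior Beta(17/5, 11/5)
obs 2: x=1 → posterior Beta(22/5, 11/5)
obs 3: x=0 → posterior Beta(22/5, 16/5)
obs 4: x=1 → posterior Beta(27/5, 16/5)

alpha=27/5, beta=16/5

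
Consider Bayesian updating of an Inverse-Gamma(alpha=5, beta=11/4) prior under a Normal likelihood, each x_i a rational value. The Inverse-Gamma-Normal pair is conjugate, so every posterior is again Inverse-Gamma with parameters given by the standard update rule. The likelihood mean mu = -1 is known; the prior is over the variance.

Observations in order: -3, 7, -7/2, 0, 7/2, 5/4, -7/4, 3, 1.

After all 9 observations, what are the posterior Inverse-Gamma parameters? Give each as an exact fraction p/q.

alpha=19/2, beta=1013/16

obs 1: x=-3 → posterior Inverse-Gamma(11/2, 19/4)
obs 2: x=7 → posterior Inverse-Gamma(6, 147/4)
obs 3: x=-7/2 → posterior Inverse-Gamma(13/2, 319/8)
obs 4: x=0 → posterior Inverse-Gamma(7, 323/8)
obs 5: x=7/2 → posterior Inverse-Gamma(15/2, 101/2)
obs 6: x=5/4 → posterior Inverse-Gamma(8, 1697/32)
obs 7: x=-7/4 → posterior Inverse-Gamma(17/2, 853/16)
obs 8: x=3 → posterior Inverse-Gamma(9, 981/16)
obs 9: x=1 → posterior Inverse-Gamma(19/2, 1013/16)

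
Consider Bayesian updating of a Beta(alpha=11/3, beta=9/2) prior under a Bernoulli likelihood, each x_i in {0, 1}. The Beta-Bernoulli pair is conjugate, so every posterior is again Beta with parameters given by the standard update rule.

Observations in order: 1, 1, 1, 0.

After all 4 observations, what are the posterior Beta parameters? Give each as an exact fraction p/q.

obs 1: x=1 → posterior Beta(14/3, 9/2)
obs 2: x=1 → posterior Beta(17/3, 9/2)
obs 3: x=1 → posterior Beta(20/3, 9/2)
obs 4: x=0 → posterior Beta(20/3, 11/2)

alpha=20/3, beta=11/2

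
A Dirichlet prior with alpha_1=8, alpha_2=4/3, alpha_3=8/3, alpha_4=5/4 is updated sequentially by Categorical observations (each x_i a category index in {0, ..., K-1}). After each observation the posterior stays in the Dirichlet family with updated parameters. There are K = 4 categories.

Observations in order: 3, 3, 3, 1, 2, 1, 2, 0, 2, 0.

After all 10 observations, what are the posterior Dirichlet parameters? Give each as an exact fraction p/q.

obs 1: x=3 → posterior Dirichlet(8, 4/3, 8/3, 9/4)
obs 2: x=3 → posterior Dirichlet(8, 4/3, 8/3, 13/4)
obs 3: x=3 → posterior Dirichlet(8, 4/3, 8/3, 17/4)
obs 4: x=1 → posterior Dirichlet(8, 7/3, 8/3, 17/4)
obs 5: x=2 → posterior Dirichlet(8, 7/3, 11/3, 17/4)
obs 6: x=1 → posterior Dirichlet(8, 10/3, 11/3, 17/4)
obs 7: x=2 → posterior Dirichlet(8, 10/3, 14/3, 17/4)
obs 8: x=0 → posterior Dirichlet(9, 10/3, 14/3, 17/4)
obs 9: x=2 → posterior Dirichlet(9, 10/3, 17/3, 17/4)
obs 10: x=0 → posterior Dirichlet(10, 10/3, 17/3, 17/4)

alpha_1=10, alpha_2=10/3, alpha_3=17/3, alpha_4=17/4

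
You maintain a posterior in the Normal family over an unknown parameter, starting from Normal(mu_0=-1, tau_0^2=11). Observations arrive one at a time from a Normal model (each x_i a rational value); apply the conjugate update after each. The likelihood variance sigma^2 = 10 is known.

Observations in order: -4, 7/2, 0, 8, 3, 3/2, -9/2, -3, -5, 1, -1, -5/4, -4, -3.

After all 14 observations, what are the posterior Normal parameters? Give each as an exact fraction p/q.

mu_0=-425/656, tau_0^2=55/82

obs 1: x=-4 → posterior Normal(-18/7, 110/21)
obs 2: x=7/2 → posterior Normal(-31/64, 55/16)
obs 3: x=0 → posterior Normal(-31/86, 110/43)
obs 4: x=8 → posterior Normal(145/108, 55/27)
obs 5: x=3 → posterior Normal(211/130, 22/13)
obs 6: x=3/2 → posterior Normal(61/38, 55/38)
obs 7: x=-9/2 → posterior Normal(5/6, 110/87)
obs 8: x=-3 → posterior Normal(79/196, 55/49)
obs 9: x=-5 → posterior Normal(-31/218, 110/109)
obs 10: x=1 → posterior Normal(-3/80, 11/12)
obs 11: x=-1 → posterior Normal(-31/262, 110/131)
obs 12: x=-5/4 → posterior Normal(-117/568, 55/71)
obs 13: x=-4 → posterior Normal(-293/612, 110/153)
obs 14: x=-3 → posterior Normal(-425/656, 55/82)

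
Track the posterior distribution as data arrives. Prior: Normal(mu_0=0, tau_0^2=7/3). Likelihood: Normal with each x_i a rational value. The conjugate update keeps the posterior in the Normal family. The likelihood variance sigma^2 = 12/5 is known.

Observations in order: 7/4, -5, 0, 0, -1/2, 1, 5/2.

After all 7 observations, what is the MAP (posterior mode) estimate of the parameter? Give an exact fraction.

obs 1: x=7/4 → posterior Normal(245/284, 84/71)
obs 2: x=-5 → posterior Normal(-455/424, 42/53)
obs 3: x=0 → posterior Normal(-455/564, 28/47)
obs 4: x=0 → posterior Normal(-455/704, 21/44)
obs 5: x=-1/2 → posterior Normal(-525/844, 84/211)
obs 6: x=1 → posterior Normal(-385/984, 14/41)
obs 7: x=5/2 → posterior Normal(-35/1124, 84/281)

-35/1124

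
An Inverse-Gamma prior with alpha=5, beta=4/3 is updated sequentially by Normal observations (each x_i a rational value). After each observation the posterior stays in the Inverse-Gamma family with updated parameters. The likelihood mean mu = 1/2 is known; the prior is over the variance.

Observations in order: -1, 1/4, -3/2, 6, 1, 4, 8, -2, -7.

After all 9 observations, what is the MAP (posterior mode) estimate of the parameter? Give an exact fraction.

obs 1: x=-1 → posterior Inverse-Gamma(11/2, 59/24)
obs 2: x=1/4 → posterior Inverse-Gamma(6, 239/96)
obs 3: x=-3/2 → posterior Inverse-Gamma(13/2, 431/96)
obs 4: x=6 → posterior Inverse-Gamma(7, 1883/96)
obs 5: x=1 → posterior Inverse-Gamma(15/2, 1895/96)
obs 6: x=4 → posterior Inverse-Gamma(8, 2483/96)
obs 7: x=8 → posterior Inverse-Gamma(17/2, 5183/96)
obs 8: x=-2 → posterior Inverse-Gamma(9, 5483/96)
obs 9: x=-7 → posterior Inverse-Gamma(19/2, 8183/96)

1169/144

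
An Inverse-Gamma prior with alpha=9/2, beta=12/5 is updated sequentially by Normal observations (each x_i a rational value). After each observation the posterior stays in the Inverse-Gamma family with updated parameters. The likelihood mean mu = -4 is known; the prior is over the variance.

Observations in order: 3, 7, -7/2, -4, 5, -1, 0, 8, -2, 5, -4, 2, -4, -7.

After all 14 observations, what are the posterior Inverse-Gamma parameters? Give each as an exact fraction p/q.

obs 1: x=3 → posterior Inverse-Gamma(5, 269/10)
obs 2: x=7 → posterior Inverse-Gamma(11/2, 437/5)
obs 3: x=-7/2 → posterior Inverse-Gamma(6, 3501/40)
obs 4: x=-4 → posterior Inverse-Gamma(13/2, 3501/40)
obs 5: x=5 → posterior Inverse-Gamma(7, 5121/40)
obs 6: x=-1 → posterior Inverse-Gamma(15/2, 5301/40)
obs 7: x=0 → posterior Inverse-Gamma(8, 5621/40)
obs 8: x=8 → posterior Inverse-Gamma(17/2, 8501/40)
obs 9: x=-2 → posterior Inverse-Gamma(9, 8581/40)
obs 10: x=5 → posterior Inverse-Gamma(19/2, 10201/40)
obs 11: x=-4 → posterior Inverse-Gamma(10, 10201/40)
obs 12: x=2 → posterior Inverse-Gamma(21/2, 10921/40)
obs 13: x=-4 → posterior Inverse-Gamma(11, 10921/40)
obs 14: x=-7 → posterior Inverse-Gamma(23/2, 11101/40)

alpha=23/2, beta=11101/40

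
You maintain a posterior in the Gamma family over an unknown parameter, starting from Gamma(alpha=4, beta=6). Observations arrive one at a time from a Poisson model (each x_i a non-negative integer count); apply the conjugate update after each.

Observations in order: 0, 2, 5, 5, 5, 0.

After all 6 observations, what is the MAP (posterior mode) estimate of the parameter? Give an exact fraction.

obs 1: x=0 → posterior Gamma(4, 7)
obs 2: x=2 → posterior Gamma(6, 8)
obs 3: x=5 → posterior Gamma(11, 9)
obs 4: x=5 → posterior Gamma(16, 10)
obs 5: x=5 → posterior Gamma(21, 11)
obs 6: x=0 → posterior Gamma(21, 12)

5/3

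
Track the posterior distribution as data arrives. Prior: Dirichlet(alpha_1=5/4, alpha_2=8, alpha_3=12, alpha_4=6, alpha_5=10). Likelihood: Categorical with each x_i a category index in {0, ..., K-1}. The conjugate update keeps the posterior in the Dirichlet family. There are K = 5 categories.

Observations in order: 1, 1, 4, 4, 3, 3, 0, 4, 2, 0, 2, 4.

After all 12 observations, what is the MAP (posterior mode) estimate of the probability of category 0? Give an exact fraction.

obs 1: x=1 → posterior Dirichlet(5/4, 9, 12, 6, 10)
obs 2: x=1 → posterior Dirichlet(5/4, 10, 12, 6, 10)
obs 3: x=4 → posterior Dirichlet(5/4, 10, 12, 6, 11)
obs 4: x=4 → posterior Dirichlet(5/4, 10, 12, 6, 12)
obs 5: x=3 → posterior Dirichlet(5/4, 10, 12, 7, 12)
obs 6: x=3 → posterior Dirichlet(5/4, 10, 12, 8, 12)
obs 7: x=0 → posterior Dirichlet(9/4, 10, 12, 8, 12)
obs 8: x=4 → posterior Dirichlet(9/4, 10, 12, 8, 13)
obs 9: x=2 → posterior Dirichlet(9/4, 10, 13, 8, 13)
obs 10: x=0 → posterior Dirichlet(13/4, 10, 13, 8, 13)
obs 11: x=2 → posterior Dirichlet(13/4, 10, 14, 8, 13)
obs 12: x=4 → posterior Dirichlet(13/4, 10, 14, 8, 14)

3/59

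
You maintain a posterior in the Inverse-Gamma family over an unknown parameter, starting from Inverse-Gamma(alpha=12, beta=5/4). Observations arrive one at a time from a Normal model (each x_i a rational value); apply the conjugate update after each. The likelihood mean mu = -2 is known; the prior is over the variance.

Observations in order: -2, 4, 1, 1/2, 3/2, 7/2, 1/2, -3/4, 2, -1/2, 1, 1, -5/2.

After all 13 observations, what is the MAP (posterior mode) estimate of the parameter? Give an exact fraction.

173/48

obs 1: x=-2 → posterior Inverse-Gamma(25/2, 5/4)
obs 2: x=4 → posterior Inverse-Gamma(13, 77/4)
obs 3: x=1 → posterior Inverse-Gamma(27/2, 95/4)
obs 4: x=1/2 → posterior Inverse-Gamma(14, 215/8)
obs 5: x=3/2 → posterior Inverse-Gamma(29/2, 33)
obs 6: x=7/2 → posterior Inverse-Gamma(15, 385/8)
obs 7: x=1/2 → posterior Inverse-Gamma(31/2, 205/4)
obs 8: x=-3/4 → posterior Inverse-Gamma(16, 1665/32)
obs 9: x=2 → posterior Inverse-Gamma(33/2, 1921/32)
obs 10: x=-1/2 → posterior Inverse-Gamma(17, 1957/32)
obs 11: x=1 → posterior Inverse-Gamma(35/2, 2101/32)
obs 12: x=1 → posterior Inverse-Gamma(18, 2245/32)
obs 13: x=-5/2 → posterior Inverse-Gamma(37/2, 2249/32)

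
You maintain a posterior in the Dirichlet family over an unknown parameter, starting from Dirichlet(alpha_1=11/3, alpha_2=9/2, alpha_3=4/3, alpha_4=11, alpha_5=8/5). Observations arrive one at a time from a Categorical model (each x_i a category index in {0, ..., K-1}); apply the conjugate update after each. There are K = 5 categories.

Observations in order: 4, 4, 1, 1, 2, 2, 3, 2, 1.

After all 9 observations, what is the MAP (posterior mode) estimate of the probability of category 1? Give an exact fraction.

65/261

obs 1: x=4 → posterior Dirichlet(11/3, 9/2, 4/3, 11, 13/5)
obs 2: x=4 → posterior Dirichlet(11/3, 9/2, 4/3, 11, 18/5)
obs 3: x=1 → posterior Dirichlet(11/3, 11/2, 4/3, 11, 18/5)
obs 4: x=1 → posterior Dirichlet(11/3, 13/2, 4/3, 11, 18/5)
obs 5: x=2 → posterior Dirichlet(11/3, 13/2, 7/3, 11, 18/5)
obs 6: x=2 → posterior Dirichlet(11/3, 13/2, 10/3, 11, 18/5)
obs 7: x=3 → posterior Dirichlet(11/3, 13/2, 10/3, 12, 18/5)
obs 8: x=2 → posterior Dirichlet(11/3, 13/2, 13/3, 12, 18/5)
obs 9: x=1 → posterior Dirichlet(11/3, 15/2, 13/3, 12, 18/5)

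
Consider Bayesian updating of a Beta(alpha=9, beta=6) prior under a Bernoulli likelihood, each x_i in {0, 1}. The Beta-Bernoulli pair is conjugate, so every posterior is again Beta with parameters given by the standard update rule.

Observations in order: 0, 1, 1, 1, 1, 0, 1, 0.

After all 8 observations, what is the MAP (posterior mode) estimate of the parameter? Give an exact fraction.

13/21

obs 1: x=0 → posterior Beta(9, 7)
obs 2: x=1 → posterior Beta(10, 7)
obs 3: x=1 → posterior Beta(11, 7)
obs 4: x=1 → posterior Beta(12, 7)
obs 5: x=1 → posterior Beta(13, 7)
obs 6: x=0 → posterior Beta(13, 8)
obs 7: x=1 → posterior Beta(14, 8)
obs 8: x=0 → posterior Beta(14, 9)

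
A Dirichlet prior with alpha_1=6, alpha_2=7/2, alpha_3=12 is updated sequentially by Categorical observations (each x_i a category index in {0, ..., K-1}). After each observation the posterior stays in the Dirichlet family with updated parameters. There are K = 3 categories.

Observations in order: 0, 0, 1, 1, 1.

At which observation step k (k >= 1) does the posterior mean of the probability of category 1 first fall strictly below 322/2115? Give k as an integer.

k = 2

obs 1: x=0 → posterior Dirichlet(7, 7/2, 12)
obs 2: x=0 → posterior Dirichlet(8, 7/2, 12)
obs 3: x=1 → posterior Dirichlet(8, 9/2, 12)
obs 4: x=1 → posterior Dirichlet(8, 11/2, 12)
obs 5: x=1 → posterior Dirichlet(8, 13/2, 12)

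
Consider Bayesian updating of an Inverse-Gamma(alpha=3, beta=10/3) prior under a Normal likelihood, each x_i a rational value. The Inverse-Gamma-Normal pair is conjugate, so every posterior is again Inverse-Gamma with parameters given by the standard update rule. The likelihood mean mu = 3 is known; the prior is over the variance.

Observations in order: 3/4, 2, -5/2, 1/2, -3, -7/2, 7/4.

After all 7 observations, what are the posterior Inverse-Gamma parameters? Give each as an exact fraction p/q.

alpha=13/2, beta=3097/48

obs 1: x=3/4 → posterior Inverse-Gamma(7/2, 563/96)
obs 2: x=2 → posterior Inverse-Gamma(4, 611/96)
obs 3: x=-5/2 → posterior Inverse-Gamma(9/2, 2063/96)
obs 4: x=1/2 → posterior Inverse-Gamma(5, 2363/96)
obs 5: x=-3 → posterior Inverse-Gamma(11/2, 4091/96)
obs 6: x=-7/2 → posterior Inverse-Gamma(6, 6119/96)
obs 7: x=7/4 → posterior Inverse-Gamma(13/2, 3097/48)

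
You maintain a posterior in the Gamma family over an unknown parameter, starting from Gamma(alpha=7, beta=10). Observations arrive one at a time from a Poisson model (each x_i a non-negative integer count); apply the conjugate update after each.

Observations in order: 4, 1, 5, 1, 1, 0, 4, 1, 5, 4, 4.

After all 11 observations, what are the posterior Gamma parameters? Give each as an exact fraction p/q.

obs 1: x=4 → posterior Gamma(11, 11)
obs 2: x=1 → posterior Gamma(12, 12)
obs 3: x=5 → posterior Gamma(17, 13)
obs 4: x=1 → posterior Gamma(18, 14)
obs 5: x=1 → posterior Gamma(19, 15)
obs 6: x=0 → posterior Gamma(19, 16)
obs 7: x=4 → posterior Gamma(23, 17)
obs 8: x=1 → posterior Gamma(24, 18)
obs 9: x=5 → posterior Gamma(29, 19)
obs 10: x=4 → posterior Gamma(33, 20)
obs 11: x=4 → posterior Gamma(37, 21)

alpha=37, beta=21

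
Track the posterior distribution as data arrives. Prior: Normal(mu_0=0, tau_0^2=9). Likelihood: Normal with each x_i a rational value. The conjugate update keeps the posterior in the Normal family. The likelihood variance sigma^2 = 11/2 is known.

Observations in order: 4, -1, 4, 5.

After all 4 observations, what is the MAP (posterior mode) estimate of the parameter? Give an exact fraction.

216/83

obs 1: x=4 → posterior Normal(72/29, 99/29)
obs 2: x=-1 → posterior Normal(54/47, 99/47)
obs 3: x=4 → posterior Normal(126/65, 99/65)
obs 4: x=5 → posterior Normal(216/83, 99/83)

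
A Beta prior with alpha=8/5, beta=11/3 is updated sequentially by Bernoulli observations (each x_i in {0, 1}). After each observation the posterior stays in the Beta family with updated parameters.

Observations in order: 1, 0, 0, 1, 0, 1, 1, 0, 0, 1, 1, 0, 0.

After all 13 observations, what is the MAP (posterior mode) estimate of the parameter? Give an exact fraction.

obs 1: x=1 → posterior Beta(13/5, 11/3)
obs 2: x=0 → posterior Beta(13/5, 14/3)
obs 3: x=0 → posterior Beta(13/5, 17/3)
obs 4: x=1 → posterior Beta(18/5, 17/3)
obs 5: x=0 → posterior Beta(18/5, 20/3)
obs 6: x=1 → posterior Beta(23/5, 20/3)
obs 7: x=1 → posterior Beta(28/5, 20/3)
obs 8: x=0 → posterior Beta(28/5, 23/3)
obs 9: x=0 → posterior Beta(28/5, 26/3)
obs 10: x=1 → posterior Beta(33/5, 26/3)
obs 11: x=1 → posterior Beta(38/5, 26/3)
obs 12: x=0 → posterior Beta(38/5, 29/3)
obs 13: x=0 → posterior Beta(38/5, 32/3)

99/244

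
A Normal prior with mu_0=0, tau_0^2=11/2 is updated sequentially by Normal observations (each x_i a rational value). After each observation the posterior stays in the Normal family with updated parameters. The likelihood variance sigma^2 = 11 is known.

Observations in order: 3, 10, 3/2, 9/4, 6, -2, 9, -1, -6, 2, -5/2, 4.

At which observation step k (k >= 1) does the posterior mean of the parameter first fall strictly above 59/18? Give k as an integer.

k = 7

obs 1: x=3 → posterior Normal(1, 11/3)
obs 2: x=10 → posterior Normal(13/4, 11/4)
obs 3: x=3/2 → posterior Normal(29/10, 11/5)
obs 4: x=9/4 → posterior Normal(67/24, 11/6)
obs 5: x=6 → posterior Normal(13/4, 11/7)
obs 6: x=-2 → posterior Normal(83/32, 11/8)
obs 7: x=9 → posterior Normal(119/36, 11/9)
obs 8: x=-1 → posterior Normal(23/8, 11/10)
obs 9: x=-6 → posterior Normal(91/44, 1)
obs 10: x=2 → posterior Normal(33/16, 11/12)
obs 11: x=-5/2 → posterior Normal(89/52, 11/13)
obs 12: x=4 → posterior Normal(15/8, 11/14)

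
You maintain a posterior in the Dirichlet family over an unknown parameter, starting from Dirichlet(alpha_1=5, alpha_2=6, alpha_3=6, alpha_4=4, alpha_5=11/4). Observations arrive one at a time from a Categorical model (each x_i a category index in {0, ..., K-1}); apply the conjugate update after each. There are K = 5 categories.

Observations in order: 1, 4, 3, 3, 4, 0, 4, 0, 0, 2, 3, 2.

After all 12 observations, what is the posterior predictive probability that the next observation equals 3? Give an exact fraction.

obs 1: x=1 → posterior Dirichlet(5, 7, 6, 4, 11/4)
obs 2: x=4 → posterior Dirichlet(5, 7, 6, 4, 15/4)
obs 3: x=3 → posterior Dirichlet(5, 7, 6, 5, 15/4)
obs 4: x=3 → posterior Dirichlet(5, 7, 6, 6, 15/4)
obs 5: x=4 → posterior Dirichlet(5, 7, 6, 6, 19/4)
obs 6: x=0 → posterior Dirichlet(6, 7, 6, 6, 19/4)
obs 7: x=4 → posterior Dirichlet(6, 7, 6, 6, 23/4)
obs 8: x=0 → posterior Dirichlet(7, 7, 6, 6, 23/4)
obs 9: x=0 → posterior Dirichlet(8, 7, 6, 6, 23/4)
obs 10: x=2 → posterior Dirichlet(8, 7, 7, 6, 23/4)
obs 11: x=3 → posterior Dirichlet(8, 7, 7, 7, 23/4)
obs 12: x=2 → posterior Dirichlet(8, 7, 8, 7, 23/4)

28/143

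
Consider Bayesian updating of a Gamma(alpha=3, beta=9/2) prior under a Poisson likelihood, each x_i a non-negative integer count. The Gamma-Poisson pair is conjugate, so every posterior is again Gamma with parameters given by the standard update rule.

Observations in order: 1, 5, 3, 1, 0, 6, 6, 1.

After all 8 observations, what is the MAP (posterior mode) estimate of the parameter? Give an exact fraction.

obs 1: x=1 → posterior Gamma(4, 11/2)
obs 2: x=5 → posterior Gamma(9, 13/2)
obs 3: x=3 → posterior Gamma(12, 15/2)
obs 4: x=1 → posterior Gamma(13, 17/2)
obs 5: x=0 → posterior Gamma(13, 19/2)
obs 6: x=6 → posterior Gamma(19, 21/2)
obs 7: x=6 → posterior Gamma(25, 23/2)
obs 8: x=1 → posterior Gamma(26, 25/2)

2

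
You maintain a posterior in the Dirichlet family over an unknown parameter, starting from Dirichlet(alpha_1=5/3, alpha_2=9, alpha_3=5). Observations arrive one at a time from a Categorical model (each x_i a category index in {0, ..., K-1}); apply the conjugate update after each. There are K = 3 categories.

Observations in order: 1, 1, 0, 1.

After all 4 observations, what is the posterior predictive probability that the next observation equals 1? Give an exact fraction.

obs 1: x=1 → posterior Dirichlet(5/3, 10, 5)
obs 2: x=1 → posterior Dirichlet(5/3, 11, 5)
obs 3: x=0 → posterior Dirichlet(8/3, 11, 5)
obs 4: x=1 → posterior Dirichlet(8/3, 12, 5)

36/59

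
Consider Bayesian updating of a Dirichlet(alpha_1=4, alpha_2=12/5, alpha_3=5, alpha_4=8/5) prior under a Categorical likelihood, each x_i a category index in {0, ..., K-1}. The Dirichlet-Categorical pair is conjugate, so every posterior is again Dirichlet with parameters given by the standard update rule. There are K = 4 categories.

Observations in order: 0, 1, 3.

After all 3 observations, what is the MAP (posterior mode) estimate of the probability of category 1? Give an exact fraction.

obs 1: x=0 → posterior Dirichlet(5, 12/5, 5, 8/5)
obs 2: x=1 → posterior Dirichlet(5, 17/5, 5, 8/5)
obs 3: x=3 → posterior Dirichlet(5, 17/5, 5, 13/5)

1/5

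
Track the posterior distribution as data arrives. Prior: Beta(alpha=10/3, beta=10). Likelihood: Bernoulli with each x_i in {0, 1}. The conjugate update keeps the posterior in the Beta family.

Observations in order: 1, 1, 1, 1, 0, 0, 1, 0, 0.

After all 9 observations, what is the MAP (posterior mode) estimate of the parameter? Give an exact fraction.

obs 1: x=1 → posterior Beta(13/3, 10)
obs 2: x=1 → posterior Beta(16/3, 10)
obs 3: x=1 → posterior Beta(19/3, 10)
obs 4: x=1 → posterior Beta(22/3, 10)
obs 5: x=0 → posterior Beta(22/3, 11)
obs 6: x=0 → posterior Beta(22/3, 12)
obs 7: x=1 → posterior Beta(25/3, 12)
obs 8: x=0 → posterior Beta(25/3, 13)
obs 9: x=0 → posterior Beta(25/3, 14)

22/61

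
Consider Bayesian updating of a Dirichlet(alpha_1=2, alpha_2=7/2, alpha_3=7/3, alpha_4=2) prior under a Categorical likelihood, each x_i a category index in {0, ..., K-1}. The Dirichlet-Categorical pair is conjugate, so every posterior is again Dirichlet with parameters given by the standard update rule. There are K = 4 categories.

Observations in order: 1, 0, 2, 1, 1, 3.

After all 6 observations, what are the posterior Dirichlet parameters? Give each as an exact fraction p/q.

alpha_1=3, alpha_2=13/2, alpha_3=10/3, alpha_4=3

obs 1: x=1 → posterior Dirichlet(2, 9/2, 7/3, 2)
obs 2: x=0 → posterior Dirichlet(3, 9/2, 7/3, 2)
obs 3: x=2 → posterior Dirichlet(3, 9/2, 10/3, 2)
obs 4: x=1 → posterior Dirichlet(3, 11/2, 10/3, 2)
obs 5: x=1 → posterior Dirichlet(3, 13/2, 10/3, 2)
obs 6: x=3 → posterior Dirichlet(3, 13/2, 10/3, 3)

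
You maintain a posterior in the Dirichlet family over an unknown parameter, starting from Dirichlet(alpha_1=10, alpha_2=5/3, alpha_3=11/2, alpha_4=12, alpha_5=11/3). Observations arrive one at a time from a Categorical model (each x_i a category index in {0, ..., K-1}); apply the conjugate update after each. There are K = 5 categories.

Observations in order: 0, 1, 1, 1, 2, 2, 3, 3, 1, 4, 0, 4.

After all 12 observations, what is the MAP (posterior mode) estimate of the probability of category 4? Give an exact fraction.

obs 1: x=0 → posterior Dirichlet(11, 5/3, 11/2, 12, 11/3)
obs 2: x=1 → posterior Dirichlet(11, 8/3, 11/2, 12, 11/3)
obs 3: x=1 → posterior Dirichlet(11, 11/3, 11/2, 12, 11/3)
obs 4: x=1 → posterior Dirichlet(11, 14/3, 11/2, 12, 11/3)
obs 5: x=2 → posterior Dirichlet(11, 14/3, 13/2, 12, 11/3)
obs 6: x=2 → posterior Dirichlet(11, 14/3, 15/2, 12, 11/3)
obs 7: x=3 → posterior Dirichlet(11, 14/3, 15/2, 13, 11/3)
obs 8: x=3 → posterior Dirichlet(11, 14/3, 15/2, 14, 11/3)
obs 9: x=1 → posterior Dirichlet(11, 17/3, 15/2, 14, 11/3)
obs 10: x=4 → posterior Dirichlet(11, 17/3, 15/2, 14, 14/3)
obs 11: x=0 → posterior Dirichlet(12, 17/3, 15/2, 14, 14/3)
obs 12: x=4 → posterior Dirichlet(12, 17/3, 15/2, 14, 17/3)

28/239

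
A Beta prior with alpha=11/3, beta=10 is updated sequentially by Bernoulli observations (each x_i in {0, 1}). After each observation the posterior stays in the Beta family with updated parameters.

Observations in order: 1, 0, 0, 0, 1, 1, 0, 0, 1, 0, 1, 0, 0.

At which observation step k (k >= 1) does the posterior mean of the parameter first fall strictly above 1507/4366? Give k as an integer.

k = 11

obs 1: x=1 → posterior Beta(14/3, 10)
obs 2: x=0 → posterior Beta(14/3, 11)
obs 3: x=0 → posterior Beta(14/3, 12)
obs 4: x=0 → posterior Beta(14/3, 13)
obs 5: x=1 → posterior Beta(17/3, 13)
obs 6: x=1 → posterior Beta(20/3, 13)
obs 7: x=0 → posterior Beta(20/3, 14)
obs 8: x=0 → posterior Beta(20/3, 15)
obs 9: x=1 → posterior Beta(23/3, 15)
obs 10: x=0 → posterior Beta(23/3, 16)
obs 11: x=1 → posterior Beta(26/3, 16)
obs 12: x=0 → posterior Beta(26/3, 17)
obs 13: x=0 → posterior Beta(26/3, 18)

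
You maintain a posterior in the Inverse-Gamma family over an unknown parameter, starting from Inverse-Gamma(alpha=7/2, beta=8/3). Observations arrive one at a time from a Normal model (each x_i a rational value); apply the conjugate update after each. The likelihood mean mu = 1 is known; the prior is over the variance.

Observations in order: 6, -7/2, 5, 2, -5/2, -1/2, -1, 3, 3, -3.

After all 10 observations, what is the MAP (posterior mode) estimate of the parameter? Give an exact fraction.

obs 1: x=6 → posterior Inverse-Gamma(4, 91/6)
obs 2: x=-7/2 → posterior Inverse-Gamma(9/2, 607/24)
obs 3: x=5 → posterior Inverse-Gamma(5, 799/24)
obs 4: x=2 → posterior Inverse-Gamma(11/2, 811/24)
obs 5: x=-5/2 → posterior Inverse-Gamma(6, 479/12)
obs 6: x=-1/2 → posterior Inverse-Gamma(13/2, 985/24)
obs 7: x=-1 → posterior Inverse-Gamma(7, 1033/24)
obs 8: x=3 → posterior Inverse-Gamma(15/2, 1081/24)
obs 9: x=3 → posterior Inverse-Gamma(8, 1129/24)
obs 10: x=-3 → posterior Inverse-Gamma(17/2, 1321/24)

1321/228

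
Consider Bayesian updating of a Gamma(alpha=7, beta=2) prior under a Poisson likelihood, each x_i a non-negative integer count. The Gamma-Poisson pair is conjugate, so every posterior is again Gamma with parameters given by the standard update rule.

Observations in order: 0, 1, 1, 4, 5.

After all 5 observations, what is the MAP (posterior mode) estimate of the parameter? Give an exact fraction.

17/7

obs 1: x=0 → posterior Gamma(7, 3)
obs 2: x=1 → posterior Gamma(8, 4)
obs 3: x=1 → posterior Gamma(9, 5)
obs 4: x=4 → posterior Gamma(13, 6)
obs 5: x=5 → posterior Gamma(18, 7)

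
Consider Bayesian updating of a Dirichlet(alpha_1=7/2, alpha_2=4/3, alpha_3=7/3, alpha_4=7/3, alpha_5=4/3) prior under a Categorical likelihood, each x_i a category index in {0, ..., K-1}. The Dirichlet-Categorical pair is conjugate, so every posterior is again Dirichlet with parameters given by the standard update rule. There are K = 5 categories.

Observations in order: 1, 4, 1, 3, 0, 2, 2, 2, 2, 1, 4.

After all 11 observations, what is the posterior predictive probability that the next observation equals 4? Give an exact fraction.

20/131

obs 1: x=1 → posterior Dirichlet(7/2, 7/3, 7/3, 7/3, 4/3)
obs 2: x=4 → posterior Dirichlet(7/2, 7/3, 7/3, 7/3, 7/3)
obs 3: x=1 → posterior Dirichlet(7/2, 10/3, 7/3, 7/3, 7/3)
obs 4: x=3 → posterior Dirichlet(7/2, 10/3, 7/3, 10/3, 7/3)
obs 5: x=0 → posterior Dirichlet(9/2, 10/3, 7/3, 10/3, 7/3)
obs 6: x=2 → posterior Dirichlet(9/2, 10/3, 10/3, 10/3, 7/3)
obs 7: x=2 → posterior Dirichlet(9/2, 10/3, 13/3, 10/3, 7/3)
obs 8: x=2 → posterior Dirichlet(9/2, 10/3, 16/3, 10/3, 7/3)
obs 9: x=2 → posterior Dirichlet(9/2, 10/3, 19/3, 10/3, 7/3)
obs 10: x=1 → posterior Dirichlet(9/2, 13/3, 19/3, 10/3, 7/3)
obs 11: x=4 → posterior Dirichlet(9/2, 13/3, 19/3, 10/3, 10/3)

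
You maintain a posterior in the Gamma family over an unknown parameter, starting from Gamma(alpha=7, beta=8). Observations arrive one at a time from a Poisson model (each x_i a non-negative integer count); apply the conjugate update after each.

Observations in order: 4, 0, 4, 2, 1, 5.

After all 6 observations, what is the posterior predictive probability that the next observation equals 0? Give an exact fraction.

obs 1: x=4 → posterior Gamma(11, 9)
obs 2: x=0 → posterior Gamma(11, 10)
obs 3: x=4 → posterior Gamma(15, 11)
obs 4: x=2 → posterior Gamma(17, 12)
obs 5: x=1 → posterior Gamma(18, 13)
obs 6: x=5 → posterior Gamma(23, 14)

229585692886981495482220544/1122274146401882171630859375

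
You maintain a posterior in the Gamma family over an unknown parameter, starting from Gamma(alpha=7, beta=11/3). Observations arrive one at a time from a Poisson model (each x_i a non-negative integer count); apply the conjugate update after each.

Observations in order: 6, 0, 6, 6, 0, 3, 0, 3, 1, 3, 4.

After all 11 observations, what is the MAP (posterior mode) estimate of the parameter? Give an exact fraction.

obs 1: x=6 → posterior Gamma(13, 14/3)
obs 2: x=0 → posterior Gamma(13, 17/3)
obs 3: x=6 → posterior Gamma(19, 20/3)
obs 4: x=6 → posterior Gamma(25, 23/3)
obs 5: x=0 → posterior Gamma(25, 26/3)
obs 6: x=3 → posterior Gamma(28, 29/3)
obs 7: x=0 → posterior Gamma(28, 32/3)
obs 8: x=3 → posterior Gamma(31, 35/3)
obs 9: x=1 → posterior Gamma(32, 38/3)
obs 10: x=3 → posterior Gamma(35, 41/3)
obs 11: x=4 → posterior Gamma(39, 44/3)

57/22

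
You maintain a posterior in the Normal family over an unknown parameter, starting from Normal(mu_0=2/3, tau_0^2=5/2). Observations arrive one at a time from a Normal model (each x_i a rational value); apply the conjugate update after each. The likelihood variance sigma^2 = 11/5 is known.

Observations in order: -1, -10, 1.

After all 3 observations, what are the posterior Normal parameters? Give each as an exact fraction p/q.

mu_0=-706/291, tau_0^2=55/97

obs 1: x=-1 → posterior Normal(-31/141, 55/47)
obs 2: x=-10 → posterior Normal(-781/216, 55/72)
obs 3: x=1 → posterior Normal(-706/291, 55/97)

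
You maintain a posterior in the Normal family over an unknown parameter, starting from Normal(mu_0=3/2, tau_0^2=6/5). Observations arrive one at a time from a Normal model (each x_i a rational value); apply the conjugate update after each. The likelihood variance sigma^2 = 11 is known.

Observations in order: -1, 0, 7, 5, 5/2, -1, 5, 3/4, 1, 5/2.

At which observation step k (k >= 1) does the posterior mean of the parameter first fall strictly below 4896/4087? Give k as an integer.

k = 2

obs 1: x=-1 → posterior Normal(153/122, 66/61)
obs 2: x=0 → posterior Normal(153/134, 66/67)
obs 3: x=7 → posterior Normal(237/146, 66/73)
obs 4: x=5 → posterior Normal(297/158, 66/79)
obs 5: x=5/2 → posterior Normal(327/170, 66/85)
obs 6: x=-1 → posterior Normal(45/26, 66/91)
obs 7: x=5 → posterior Normal(375/194, 66/97)
obs 8: x=3/4 → posterior Normal(192/103, 66/103)
obs 9: x=1 → posterior Normal(198/109, 66/109)
obs 10: x=5/2 → posterior Normal(213/115, 66/115)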